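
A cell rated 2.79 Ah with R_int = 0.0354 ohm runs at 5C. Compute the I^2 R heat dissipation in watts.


Step 1: I = C_rate * capacity = 5 * 2.79 = 13.95 A
Step 2: Q = I^2 * R = 13.95^2 * 0.0354 = 194.6 * 0.0354 = 6.889 W

6.889 W


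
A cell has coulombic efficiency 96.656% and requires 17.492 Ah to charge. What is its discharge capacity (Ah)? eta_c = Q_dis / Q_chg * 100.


Q_dis = eta/100 * Q_chg = 96.656/100 * 17.492 = 16.91 Ah

16.91 Ah


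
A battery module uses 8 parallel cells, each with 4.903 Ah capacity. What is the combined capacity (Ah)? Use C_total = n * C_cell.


C_total = 8 * 4.903 = 39.224 Ah

39.224 Ah


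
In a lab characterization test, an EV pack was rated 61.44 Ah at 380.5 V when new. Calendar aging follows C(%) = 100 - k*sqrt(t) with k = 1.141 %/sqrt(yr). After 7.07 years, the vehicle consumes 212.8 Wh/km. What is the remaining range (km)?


Step 1: capacity retention = 100 - 1.141 * sqrt(7.07) = 100 - 1.141 * 2.6589 = 96.966%
Step 2: C_now = 61.44 * 96.966/100 = 59.576 Ah
Step 3: E_pack = V * C_now = 380.5 * 59.576 = 22669 Wh
Step 4: range = E_pack / consumption = 22669 / 212.8 = 106.5 km

106.5 km


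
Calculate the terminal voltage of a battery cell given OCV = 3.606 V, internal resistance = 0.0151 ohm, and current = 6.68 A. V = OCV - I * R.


IR drop = 6.68 * 0.0151 = 0.10087 V
V = 3.606 - 0.10087 = 3.505 V

3.505 V


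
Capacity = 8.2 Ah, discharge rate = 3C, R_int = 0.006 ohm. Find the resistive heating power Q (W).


Step 1: I = C_rate * capacity = 3 * 8.2 = 24.6 A
Step 2: Q = I^2 * R = 24.6^2 * 0.006 = 605.16 * 0.006 = 3.631 W

3.631 W


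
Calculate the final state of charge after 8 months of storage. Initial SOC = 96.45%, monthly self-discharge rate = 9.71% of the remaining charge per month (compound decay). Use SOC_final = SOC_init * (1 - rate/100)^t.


Monthly retention factor = 1 - 9.71/100 = 0.9029
Over 8 months: factor^8 = 0.44169
SOC_final = 96.45 * 0.44169 = 42.60%

42.60%


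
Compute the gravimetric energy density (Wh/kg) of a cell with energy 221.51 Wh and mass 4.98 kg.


Specific energy = 221.51 Wh / 4.98 kg = 44.48 Wh/kg

44.48 Wh/kg


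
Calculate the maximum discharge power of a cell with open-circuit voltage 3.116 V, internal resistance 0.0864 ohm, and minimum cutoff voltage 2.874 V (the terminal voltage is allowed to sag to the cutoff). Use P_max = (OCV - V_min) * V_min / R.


dV = OCV - V_min = 0.242 V (so I_max = dV / R)
P_max = dV * V_min / R = 0.242 * 2.874 / 0.0864 = 8.050 W

8.050 W


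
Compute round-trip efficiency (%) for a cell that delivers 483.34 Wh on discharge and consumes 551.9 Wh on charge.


Round-trip efficiency = 483.34/551.9 * 100% = 87.58%

87.58%


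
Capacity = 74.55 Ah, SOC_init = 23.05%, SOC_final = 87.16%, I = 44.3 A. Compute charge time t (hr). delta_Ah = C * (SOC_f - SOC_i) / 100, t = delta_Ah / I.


Step 1: dSOC = 87.16% - 23.05% = 64.11%
Step 2: delta_Ah = 74.55 * 64.11 / 100 = 47.794 Ah
Step 3: t = 47.794 / 44.3 = 1.079 hr

1.079 hr


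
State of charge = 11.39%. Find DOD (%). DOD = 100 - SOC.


DOD = 100 - SOC = 100 - 11.39 = 88.61%

88.61%


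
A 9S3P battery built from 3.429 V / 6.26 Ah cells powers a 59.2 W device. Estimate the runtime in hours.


Step 1: E_pack = Ns * V_cell * Np * C_cell = 9 * 3.429 * 3 * 6.26 = 579.57 Wh
Step 2: t = E_pack / P = 579.57 / 59.2 = 9.790 hr

9.790 hr


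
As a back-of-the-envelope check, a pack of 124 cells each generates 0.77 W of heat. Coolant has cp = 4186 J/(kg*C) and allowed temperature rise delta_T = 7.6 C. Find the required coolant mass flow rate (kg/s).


Step 1: Total heat Q = 124 * 0.77 W = 95.48 W
Step 2: denom = cp * dT = 4186 * 7.6 = 31814
Step 3: m_dot = 95.48 / 31814 = 0.003001 kg/s

0.003001 kg/s


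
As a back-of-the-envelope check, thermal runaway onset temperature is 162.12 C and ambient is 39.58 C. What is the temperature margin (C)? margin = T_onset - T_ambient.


Safety margin = 162.12 C - 39.58 C = 122.54 C

122.54 C


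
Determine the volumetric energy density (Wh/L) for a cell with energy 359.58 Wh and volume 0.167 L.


ED = E / V = 359.58 / 0.167 = 2153 Wh/L

2153 Wh/L


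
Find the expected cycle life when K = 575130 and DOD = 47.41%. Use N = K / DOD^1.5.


DOD^1.5 = 326.44
N = K / DOD^1.5 = 575130 / 326.44 = 1762

1762 cycles


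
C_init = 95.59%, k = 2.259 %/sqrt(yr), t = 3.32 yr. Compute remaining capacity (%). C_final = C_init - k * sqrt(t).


Step 1: sqrt(3.32 yr) = 1.8221
Step 2: drop = 2.259 * 1.8221 = 4.1161
Step 3: C_final = 95.59 - 4.1161 = 91.47%

91.47%


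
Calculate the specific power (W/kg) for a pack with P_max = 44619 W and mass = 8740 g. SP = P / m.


Convert: m = 8740 g = 8.74 kg
Specific power = 44619 W / 8.74 kg = 5105 W/kg

5105 W/kg


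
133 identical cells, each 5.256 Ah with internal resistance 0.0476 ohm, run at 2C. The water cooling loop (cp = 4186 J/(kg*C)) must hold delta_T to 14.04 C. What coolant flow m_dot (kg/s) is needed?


Step 1: I = 2 * 5.256 = 10.512 A
Step 2: Q_cell = I^2 * R = 10.512^2 * 0.0476 = 5.2599 W
Step 3: Q_total = 133 * 5.2599 = 699.57 W
Step 4: m_dot = Q_total / (cp * dT) = 699.57 / (4186 * 14.04) = 0.01190 kg/s

0.01190 kg/s


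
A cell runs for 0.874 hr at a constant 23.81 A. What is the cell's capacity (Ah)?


C = I * t = 23.81 * 0.874 = 20.81 Ah

20.81 Ah


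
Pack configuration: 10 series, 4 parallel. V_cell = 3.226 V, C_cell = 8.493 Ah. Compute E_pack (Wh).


V_pack = 10 * 3.226 = 32.26 V
C_pack = 4 * 8.493 = 33.972 Ah
E = V_pack * C_pack = 32.26 * 33.972 = 1096 Wh

1096 Wh


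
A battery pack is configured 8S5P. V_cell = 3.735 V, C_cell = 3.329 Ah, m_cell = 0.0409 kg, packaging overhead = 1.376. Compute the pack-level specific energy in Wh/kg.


Step 1: V_pack = 8 * 3.735 = 29.88 V
Step 2: C_pack = 5 * 3.329 = 16.645 Ah
Step 3: E_pack = V_pack * C_pack = 29.88 * 16.645 = 497.35 Wh
Step 4: m_pack = 8 * 5 * 0.0409 * 1.376 = 2.2511 kg
Step 5: ED = E_pack / m_pack = 497.35 / 2.2511 = 220.9 Wh/kg

220.9 Wh/kg


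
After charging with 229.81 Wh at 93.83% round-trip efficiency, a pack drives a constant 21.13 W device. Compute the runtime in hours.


Step 1: E_discharge = eta/100 * E_charge = 93.83/100 * 229.81 = 215.63 Wh
Step 2: t = E_discharge / P = 215.63 / 21.13 = 10.20 hr

10.20 hr


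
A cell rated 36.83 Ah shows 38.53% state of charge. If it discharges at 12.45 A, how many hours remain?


Step 1: remaining = SOC/100 * C_total = 38.53/100 * 36.83 = 14.191 Ah
Step 2: t = remaining / I = 14.191 / 12.45 = 1.140 hr

1.140 hr


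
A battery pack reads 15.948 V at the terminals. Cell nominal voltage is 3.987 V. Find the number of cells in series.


Rearranging: n = V_pack / V_cell = 15.948 / 3.987 = 4 cells

4


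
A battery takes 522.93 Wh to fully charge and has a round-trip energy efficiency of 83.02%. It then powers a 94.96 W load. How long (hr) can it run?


Step 1: E_discharge = eta/100 * E_charge = 83.02/100 * 522.93 = 434.14 Wh
Step 2: t = E_discharge / P = 434.14 / 94.96 = 4.572 hr

4.572 hr


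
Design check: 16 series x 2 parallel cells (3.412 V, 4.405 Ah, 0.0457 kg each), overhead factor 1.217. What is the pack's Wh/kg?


Step 1: V_pack = 16 * 3.412 = 54.592 V
Step 2: C_pack = 2 * 4.405 = 8.81 Ah
Step 3: E_pack = V_pack * C_pack = 54.592 * 8.81 = 480.96 Wh
Step 4: m_pack = 16 * 2 * 0.0457 * 1.217 = 1.7797 kg
Step 5: ED = E_pack / m_pack = 480.96 / 1.7797 = 270.2 Wh/kg

270.2 Wh/kg


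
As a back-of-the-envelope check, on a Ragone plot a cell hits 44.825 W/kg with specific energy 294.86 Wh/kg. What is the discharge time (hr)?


t = E / P = 294.86 / 44.825 = 6.578 hr

6.578 hr


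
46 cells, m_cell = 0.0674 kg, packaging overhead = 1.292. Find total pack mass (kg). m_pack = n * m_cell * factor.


Cell mass sum = 46 * 0.0674 = 3.1004 kg
With overhead 1.292: m_pack = 3.1004 * 1.292 = 4.006 kg

4.006 kg


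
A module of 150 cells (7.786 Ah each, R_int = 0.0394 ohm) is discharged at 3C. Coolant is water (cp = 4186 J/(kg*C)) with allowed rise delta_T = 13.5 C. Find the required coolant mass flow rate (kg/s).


Step 1: I = 3 * 7.786 = 23.358 A
Step 2: Q_cell = I^2 * R = 23.358^2 * 0.0394 = 21.496 W
Step 3: Q_total = 150 * 21.496 = 3224.4 W
Step 4: m_dot = Q_total / (cp * dT) = 3224.4 / (4186 * 13.5) = 0.05706 kg/s

0.05706 kg/s


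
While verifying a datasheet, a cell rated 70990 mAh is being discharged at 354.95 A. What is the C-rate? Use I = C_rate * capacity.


Convert: capacity = 70990 mAh = 70.99 Ah
C_rate = I / capacity = 354.95 / 70.99 = 5C

5C


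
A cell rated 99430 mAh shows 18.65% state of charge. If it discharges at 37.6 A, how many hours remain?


Convert: C_total = 99430 mAh = 99.43 Ah
Step 1: remaining = SOC/100 * C_total = 18.65/100 * 99.43 = 18.544 Ah
Step 2: t = remaining / I = 18.544 / 37.6 = 0.4932 hr

0.4932 hr


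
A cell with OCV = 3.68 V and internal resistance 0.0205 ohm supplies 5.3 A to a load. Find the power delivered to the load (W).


Step 1: V_terminal = OCV - I*R = 3.68 - 5.3 * 0.0205 = 3.5714 V
Step 2: P_out = V_terminal * I = 3.5714 * 5.3 = 18.93 W

18.93 W


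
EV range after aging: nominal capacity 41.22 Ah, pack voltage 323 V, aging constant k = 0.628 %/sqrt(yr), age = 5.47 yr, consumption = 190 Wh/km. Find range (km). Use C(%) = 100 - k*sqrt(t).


Step 1: capacity retention = 100 - 0.628 * sqrt(5.47) = 100 - 0.628 * 2.3388 = 98.531%
Step 2: C_now = 41.22 * 98.531/100 = 40.614 Ah
Step 3: E_pack = V * C_now = 323 * 40.614 = 13118 Wh
Step 4: range = E_pack / consumption = 13118 / 190 = 69.04 km

69.04 km


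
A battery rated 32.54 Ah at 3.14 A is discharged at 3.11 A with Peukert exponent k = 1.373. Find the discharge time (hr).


t_rated = C / I_rated = 32.54 / 3.14 = 10.363 hr
(I_rated/I)^k = (1.0096)^1.373 = 1.0132
t = t_rated * (I_rated/I)^k = 10.363 * 1.0132 = 10.50 hr

10.50 hr


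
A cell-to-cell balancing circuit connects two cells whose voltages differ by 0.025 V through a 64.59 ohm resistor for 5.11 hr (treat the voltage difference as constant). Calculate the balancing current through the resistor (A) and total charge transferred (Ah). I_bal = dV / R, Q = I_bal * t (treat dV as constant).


I_bal = dV / R = 0.025 / 64.59 = 3.8706e-04 A
Q = I_bal * t = 3.8706e-04 * 5.11 = 0.001978 Ah

I=3.8706e-04 A, Q=0.001978 Ah


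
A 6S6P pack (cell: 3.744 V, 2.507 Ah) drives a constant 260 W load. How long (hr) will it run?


Step 1: E_pack = Ns * V_cell * Np * C_cell = 6 * 3.744 * 6 * 2.507 = 337.9 Wh
Step 2: t = E_pack / P = 337.9 / 260 = 1.300 hr

1.300 hr


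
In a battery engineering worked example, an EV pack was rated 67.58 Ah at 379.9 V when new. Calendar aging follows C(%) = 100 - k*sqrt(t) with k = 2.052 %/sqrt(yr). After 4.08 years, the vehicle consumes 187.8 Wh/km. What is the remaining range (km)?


Step 1: capacity retention = 100 - 2.052 * sqrt(4.08) = 100 - 2.052 * 2.0199 = 95.855%
Step 2: C_now = 67.58 * 95.855/100 = 64.779 Ah
Step 3: E_pack = V * C_now = 379.9 * 64.779 = 24610 Wh
Step 4: range = E_pack / consumption = 24610 / 187.8 = 131.0 km

131.0 km


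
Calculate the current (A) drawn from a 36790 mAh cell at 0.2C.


Convert: capacity = 36790 mAh = 36.79 Ah
I = C_rate * capacity = 0.2 * 36.79 = 7.358 A

7.358 A


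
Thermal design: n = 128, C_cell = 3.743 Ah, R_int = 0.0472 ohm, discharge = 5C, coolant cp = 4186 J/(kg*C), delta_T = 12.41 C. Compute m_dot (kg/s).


Step 1: I = 5 * 3.743 = 18.715 A
Step 2: Q_cell = I^2 * R = 18.715^2 * 0.0472 = 16.532 W
Step 3: Q_total = 128 * 16.532 = 2116.1 W
Step 4: m_dot = Q_total / (cp * dT) = 2116.1 / (4186 * 12.41) = 0.04073 kg/s

0.04073 kg/s


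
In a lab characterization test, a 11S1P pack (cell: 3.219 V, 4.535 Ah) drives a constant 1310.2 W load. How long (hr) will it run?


Step 1: E_pack = Ns * V_cell * Np * C_cell = 11 * 3.219 * 1 * 4.535 = 160.58 Wh
Step 2: t = E_pack / P = 160.58 / 1310.2 = 0.1226 hr

0.1226 hr


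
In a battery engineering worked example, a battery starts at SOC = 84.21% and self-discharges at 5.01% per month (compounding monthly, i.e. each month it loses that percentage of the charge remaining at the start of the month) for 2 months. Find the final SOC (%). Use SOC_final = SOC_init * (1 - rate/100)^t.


decay = (1 - 5.01/100)^2 = 0.90231
SOC_final = 84.21 * 0.90231 = 75.98%

75.98%


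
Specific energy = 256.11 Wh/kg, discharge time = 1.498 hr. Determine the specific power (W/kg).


Specific power = 256.11 Wh/kg / 1.498 hr = 171.0 W/kg

171.0 W/kg


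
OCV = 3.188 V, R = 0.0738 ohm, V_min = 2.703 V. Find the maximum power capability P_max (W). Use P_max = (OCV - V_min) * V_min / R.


P_max = (OCV - V_min) * V_min / R = (3.188 - 2.703) * 2.703 / 0.0738 = 0.485 * 2.703 / 0.0738 = 17.76 W

17.76 W


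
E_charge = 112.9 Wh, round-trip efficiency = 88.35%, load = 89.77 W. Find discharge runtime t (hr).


Step 1: E_discharge = eta/100 * E_charge = 88.35/100 * 112.9 = 99.747 Wh
Step 2: t = E_discharge / P = 99.747 / 89.77 = 1.111 hr

1.111 hr


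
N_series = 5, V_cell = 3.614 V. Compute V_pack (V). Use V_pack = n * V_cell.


V_pack = n * V_cell = 5 * 3.614 = 18.07 V

18.07 V


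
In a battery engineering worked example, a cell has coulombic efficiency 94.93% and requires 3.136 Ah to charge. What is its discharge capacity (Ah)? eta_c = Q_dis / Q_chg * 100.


Q_dis = eta/100 * Q_chg = 94.93/100 * 3.136 = 2.977 Ah

2.977 Ah


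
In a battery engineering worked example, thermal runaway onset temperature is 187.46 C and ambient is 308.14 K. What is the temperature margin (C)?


Convert: T_ambient = 308.14 K = 34.99 C
margin = 187.46 - 34.99 = 152.47 C

152.47 C


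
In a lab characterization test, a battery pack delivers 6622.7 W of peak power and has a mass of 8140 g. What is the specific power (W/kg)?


Convert: m = 8140 g = 8.14 kg
Specific power = 6622.7 W / 8.14 kg = 813.6 W/kg

813.6 W/kg


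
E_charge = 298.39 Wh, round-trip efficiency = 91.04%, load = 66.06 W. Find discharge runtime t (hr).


Step 1: E_discharge = eta/100 * E_charge = 91.04/100 * 298.39 = 271.65 Wh
Step 2: t = E_discharge / P = 271.65 / 66.06 = 4.112 hr

4.112 hr


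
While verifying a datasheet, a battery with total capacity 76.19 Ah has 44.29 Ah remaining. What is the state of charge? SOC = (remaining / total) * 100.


SOC% = 44.29 / 76.19 * 100 = 58.13%

58.13%


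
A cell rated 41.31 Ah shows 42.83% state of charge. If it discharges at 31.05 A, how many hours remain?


Step 1: remaining = SOC/100 * C_total = 42.83/100 * 41.31 = 17.693 Ah
Step 2: t = remaining / I = 17.693 / 31.05 = 0.5698 hr

0.5698 hr


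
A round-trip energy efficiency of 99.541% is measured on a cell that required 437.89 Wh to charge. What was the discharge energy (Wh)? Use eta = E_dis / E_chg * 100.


E_dis = eta/100 * E_chg = 99.541/100 * 437.89 = 435.9 Wh

435.9 Wh


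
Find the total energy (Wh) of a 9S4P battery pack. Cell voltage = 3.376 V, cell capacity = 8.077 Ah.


V_pack = 9 * 3.376 = 30.384 V
C_pack = 4 * 8.077 = 32.308 Ah
E = V_pack * C_pack = 30.384 * 32.308 = 981.6 Wh

981.6 Wh


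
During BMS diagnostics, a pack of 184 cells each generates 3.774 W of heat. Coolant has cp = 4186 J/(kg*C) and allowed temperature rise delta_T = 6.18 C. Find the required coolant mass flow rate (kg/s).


Q_total = 184 * 3.774 = 694.42 W
m_dot = Q_total / (cp * dT) = 694.42 / (4186 * 6.18) = 0.02684 kg/s

0.02684 kg/s


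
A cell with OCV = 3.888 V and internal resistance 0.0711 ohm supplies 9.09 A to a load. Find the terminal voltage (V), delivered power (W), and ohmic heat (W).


Step 1: V_terminal = OCV - I*R = 3.888 - 9.09 * 0.0711 = 3.2417 V
Step 2: P_out = V_terminal * I = 3.2417 * 9.09 = 29.47 W
Step 3: Q = I^2 * R = 9.09^2 * 0.0711 = 5.875 W

V=3.2417 V, P=29.47 W, Q=5.875 W


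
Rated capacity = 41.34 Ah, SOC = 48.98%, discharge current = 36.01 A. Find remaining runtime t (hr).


Step 1: remaining = SOC/100 * C_total = 48.98/100 * 41.34 = 20.248 Ah
Step 2: t = remaining / I = 20.248 / 36.01 = 0.5623 hr

0.5623 hr


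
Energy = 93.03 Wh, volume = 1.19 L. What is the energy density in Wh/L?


Volumetric ED = 93.03 Wh / 1.19 L = 78.18 Wh/L

78.18 Wh/L


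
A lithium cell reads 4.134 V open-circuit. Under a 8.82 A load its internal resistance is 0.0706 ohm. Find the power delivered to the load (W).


Step 1: V_terminal = OCV - I*R = 4.134 - 8.82 * 0.0706 = 3.5113 V
Step 2: P_out = V_terminal * I = 3.5113 * 8.82 = 30.97 W

30.97 W


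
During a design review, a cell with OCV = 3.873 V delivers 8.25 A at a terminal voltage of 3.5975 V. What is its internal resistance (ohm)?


R = (OCV - V) / I = (3.873 - 3.5975) / 8.25 = 0.03339 ohm

0.03339 ohm


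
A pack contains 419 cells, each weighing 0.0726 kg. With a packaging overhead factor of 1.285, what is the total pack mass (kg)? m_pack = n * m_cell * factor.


m_pack = n * m_cell * overhead = 419 * 0.0726 * 1.285 = 39.09 kg

39.09 kg


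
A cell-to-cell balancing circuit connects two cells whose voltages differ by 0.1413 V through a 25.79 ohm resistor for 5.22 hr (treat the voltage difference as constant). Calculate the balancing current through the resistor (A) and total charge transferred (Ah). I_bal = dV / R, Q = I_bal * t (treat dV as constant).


First, Ohm's law: I_bal = 0.1413 V / 25.79 ohm = 0.0054789 A
Then Q = I * t = 0.0054789 A * 5.22 hr = 0.02860 Ah

I=0.0054789 A, Q=0.02860 Ah


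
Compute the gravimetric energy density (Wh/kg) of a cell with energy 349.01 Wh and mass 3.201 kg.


Specific energy = 349.01 Wh / 3.201 kg = 109.0 Wh/kg

109.0 Wh/kg


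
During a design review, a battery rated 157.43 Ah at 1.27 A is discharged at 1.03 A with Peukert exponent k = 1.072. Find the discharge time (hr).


t_rated = C / I_rated = 157.43 / 1.27 = 123.96 hr
(I_rated/I)^k = (1.233)^1.072 = 1.2517
t = t_rated * (I_rated/I)^k = 123.96 * 1.2517 = 155.2 hr

155.2 hr


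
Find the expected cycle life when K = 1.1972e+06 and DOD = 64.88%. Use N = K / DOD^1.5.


Step 1: DOD^1.5 = 64.88^1.5 = 522.6
Step 2: N = 1.1972e+06 / 522.6 = 2291 cycles

2291 cycles


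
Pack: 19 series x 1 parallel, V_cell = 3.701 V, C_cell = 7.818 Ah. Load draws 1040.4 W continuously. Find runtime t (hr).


Step 1: E_pack = Ns * V_cell * Np * C_cell = 19 * 3.701 * 1 * 7.818 = 549.75 Wh
Step 2: t = E_pack / P = 549.75 / 1040.4 = 0.5284 hr

0.5284 hr


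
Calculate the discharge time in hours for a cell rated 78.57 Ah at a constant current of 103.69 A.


t = capacity / current = 78.57 / 103.69 = 0.7577 hr

0.7577 hr


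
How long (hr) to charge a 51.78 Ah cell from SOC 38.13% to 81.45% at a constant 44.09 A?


Step 1: dSOC = 81.45% - 38.13% = 43.32%
Step 2: delta_Ah = 51.78 * 43.32 / 100 = 22.431 Ah
Step 3: t = 22.431 / 44.09 = 0.5088 hr

0.5088 hr


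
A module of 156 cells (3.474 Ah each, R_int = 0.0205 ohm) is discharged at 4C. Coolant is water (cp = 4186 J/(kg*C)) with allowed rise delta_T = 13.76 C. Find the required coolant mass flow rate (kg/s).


Step 1: I = 4 * 3.474 = 13.896 A
Step 2: Q_cell = I^2 * R = 13.896^2 * 0.0205 = 3.9585 W
Step 3: Q_total = 156 * 3.9585 = 617.53 W
Step 4: m_dot = Q_total / (cp * dT) = 617.53 / (4186 * 13.76) = 0.01072 kg/s

0.01072 kg/s


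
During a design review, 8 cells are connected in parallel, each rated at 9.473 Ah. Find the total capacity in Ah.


C_total = 8 * 9.473 = 75.784 Ah

75.784 Ah


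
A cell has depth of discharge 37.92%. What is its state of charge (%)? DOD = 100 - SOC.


SOC = 100 - DOD = 100 - 37.92 = 62.08%

62.08%


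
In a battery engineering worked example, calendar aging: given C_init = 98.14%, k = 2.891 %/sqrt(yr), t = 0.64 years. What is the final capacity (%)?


Step 1: sqrt(0.64 yr) = 0.8
Step 2: drop = 2.891 * 0.8 = 2.3128
Step 3: C_final = 98.14 - 2.3128 = 95.83%

95.83%


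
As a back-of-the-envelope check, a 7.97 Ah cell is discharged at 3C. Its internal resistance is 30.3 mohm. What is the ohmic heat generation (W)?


Convert: R = 30.3 mohm = 0.0303 ohm
Step 1: I = C_rate * capacity = 3 * 7.97 = 23.91 A
Step 2: Q = I^2 * R = 23.91^2 * 0.0303 = 571.69 * 0.0303 = 17.32 W

17.32 W


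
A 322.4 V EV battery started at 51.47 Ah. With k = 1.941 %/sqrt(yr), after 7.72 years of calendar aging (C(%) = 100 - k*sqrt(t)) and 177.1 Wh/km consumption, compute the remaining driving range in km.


Step 1: capacity retention = 100 - 1.941 * sqrt(7.72) = 100 - 1.941 * 2.7785 = 94.607%
Step 2: C_now = 51.47 * 94.607/100 = 48.694 Ah
Step 3: E_pack = V * C_now = 322.4 * 48.694 = 15699 Wh
Step 4: range = E_pack / consumption = 15699 / 177.1 = 88.64 km

88.64 km


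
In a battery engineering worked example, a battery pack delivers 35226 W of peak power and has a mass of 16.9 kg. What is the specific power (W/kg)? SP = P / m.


SP = P / m = 35226 / 16.9 = 2084 W/kg

2084 W/kg


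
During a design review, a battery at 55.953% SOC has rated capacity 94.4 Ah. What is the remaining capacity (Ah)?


remaining = SOC / 100 * total = 55.953 / 100 * 94.4 = 52.82 Ah

52.82 Ah


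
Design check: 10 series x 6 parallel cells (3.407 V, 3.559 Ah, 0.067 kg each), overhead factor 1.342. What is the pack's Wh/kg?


Step 1: V_pack = 10 * 3.407 = 34.07 V
Step 2: C_pack = 6 * 3.559 = 21.354 Ah
Step 3: E_pack = V_pack * C_pack = 34.07 * 21.354 = 727.53 Wh
Step 4: m_pack = 10 * 6 * 0.067 * 1.342 = 5.3948 kg
Step 5: ED = E_pack / m_pack = 727.53 / 5.3948 = 134.9 Wh/kg

134.9 Wh/kg


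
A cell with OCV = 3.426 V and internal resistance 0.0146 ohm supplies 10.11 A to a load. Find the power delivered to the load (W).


Step 1: V_terminal = OCV - I*R = 3.426 - 10.11 * 0.0146 = 3.2784 V
Step 2: P_out = V_terminal * I = 3.2784 * 10.11 = 33.14 W

33.14 W


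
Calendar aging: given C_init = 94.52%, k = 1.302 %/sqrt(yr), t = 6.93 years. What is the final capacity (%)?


Step 1: sqrt(6.93 yr) = 2.6325
Step 2: drop = 1.302 * 2.6325 = 3.4275
Step 3: C_final = 94.52 - 3.4275 = 91.09%

91.09%


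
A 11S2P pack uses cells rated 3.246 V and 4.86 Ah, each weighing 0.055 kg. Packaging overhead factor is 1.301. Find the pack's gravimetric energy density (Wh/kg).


Step 1: V_pack = 11 * 3.246 = 35.706 V
Step 2: C_pack = 2 * 4.86 = 9.72 Ah
Step 3: E_pack = V_pack * C_pack = 35.706 * 9.72 = 347.06 Wh
Step 4: m_pack = 11 * 2 * 0.055 * 1.301 = 1.5742 kg
Step 5: ED = E_pack / m_pack = 347.06 / 1.5742 = 220.5 Wh/kg

220.5 Wh/kg


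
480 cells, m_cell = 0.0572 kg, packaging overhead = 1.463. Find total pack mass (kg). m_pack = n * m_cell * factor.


m_pack = n * m_cell * overhead = 480 * 0.0572 * 1.463 = 40.17 kg

40.17 kg


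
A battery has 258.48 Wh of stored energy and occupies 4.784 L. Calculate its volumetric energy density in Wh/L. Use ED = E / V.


Volumetric ED = 258.48 Wh / 4.784 L = 54.03 Wh/L

54.03 Wh/L


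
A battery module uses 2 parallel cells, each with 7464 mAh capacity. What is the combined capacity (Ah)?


Convert: C_cell = 7464 mAh = 7.464 Ah
C_total = 2 * 7.464 = 14.928 Ah

14.928 Ah


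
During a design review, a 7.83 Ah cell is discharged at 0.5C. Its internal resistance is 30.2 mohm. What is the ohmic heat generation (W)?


Convert: R = 30.2 mohm = 0.0302 ohm
Step 1: I = C_rate * capacity = 0.5 * 7.83 = 3.915 A
Step 2: Q = I^2 * R = 3.915^2 * 0.0302 = 15.327 * 0.0302 = 0.4629 W

0.4629 W


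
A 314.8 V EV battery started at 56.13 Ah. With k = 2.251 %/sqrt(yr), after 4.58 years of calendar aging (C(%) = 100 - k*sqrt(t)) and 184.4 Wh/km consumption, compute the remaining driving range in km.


Step 1: capacity retention = 100 - 2.251 * sqrt(4.58) = 100 - 2.251 * 2.1401 = 95.183%
Step 2: C_now = 56.13 * 95.183/100 = 53.426 Ah
Step 3: E_pack = V * C_now = 314.8 * 53.426 = 16819 Wh
Step 4: range = E_pack / consumption = 16819 / 184.4 = 91.21 km

91.21 km


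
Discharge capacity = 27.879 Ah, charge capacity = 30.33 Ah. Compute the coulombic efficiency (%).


eta_c = Q_dis / Q_chg * 100 = 27.879 / 30.33 * 100 = 91.92%

91.92%


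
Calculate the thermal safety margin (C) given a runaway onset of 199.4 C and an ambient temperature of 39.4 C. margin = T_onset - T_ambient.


Safety margin = 199.4 C - 39.4 C = 160 C

160 C


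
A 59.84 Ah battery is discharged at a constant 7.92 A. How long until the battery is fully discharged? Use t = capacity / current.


Runtime = 59.84 Ah / 7.92 A = 7.556 hr

7.556 hr


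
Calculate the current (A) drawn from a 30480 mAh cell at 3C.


Convert: capacity = 30480 mAh = 30.48 Ah
I = C_rate * capacity = 3 * 30.48 = 91.44 A

91.44 A


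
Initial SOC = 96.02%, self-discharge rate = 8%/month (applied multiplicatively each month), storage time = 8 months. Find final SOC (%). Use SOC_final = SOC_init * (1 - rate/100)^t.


Monthly retention factor = 1 - 8/100 = 0.92
Over 8 months: factor^8 = 0.51322
SOC_final = 96.02 * 0.51322 = 49.28%

49.28%


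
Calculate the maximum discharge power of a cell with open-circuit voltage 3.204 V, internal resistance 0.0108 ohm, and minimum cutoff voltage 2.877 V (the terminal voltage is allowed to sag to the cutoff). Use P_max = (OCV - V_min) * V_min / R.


dV = OCV - V_min = 0.327 V (so I_max = dV / R)
P_max = dV * V_min / R = 0.327 * 2.877 / 0.0108 = 87.11 W

87.11 W


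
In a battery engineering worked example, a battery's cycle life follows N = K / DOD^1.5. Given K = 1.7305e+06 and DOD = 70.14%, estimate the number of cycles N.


Step 1: DOD^1.5 = 70.14^1.5 = 587.42
Step 2: N = 1.7305e+06 / 587.42 = 2946 cycles

2946 cycles


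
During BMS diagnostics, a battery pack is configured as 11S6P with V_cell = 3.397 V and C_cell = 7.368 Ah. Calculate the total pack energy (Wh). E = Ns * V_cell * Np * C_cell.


V_pack = 11 * 3.397 = 37.367 V
C_pack = 6 * 7.368 = 44.208 Ah
E = V_pack * C_pack = 37.367 * 44.208 = 1652 Wh

1652 Wh


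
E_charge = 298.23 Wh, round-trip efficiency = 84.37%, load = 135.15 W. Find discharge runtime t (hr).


Step 1: E_discharge = eta/100 * E_charge = 84.37/100 * 298.23 = 251.62 Wh
Step 2: t = E_discharge / P = 251.62 / 135.15 = 1.862 hr

1.862 hr


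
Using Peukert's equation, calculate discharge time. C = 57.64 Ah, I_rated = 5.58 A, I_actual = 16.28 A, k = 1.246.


Step 1: t_rated = C / I_rated = 57.64 / 5.58 = 10.33 hr
Step 2: ratio = 5.58 / 16.28 = 0.34275
Step 3: ratio^k = 0.34275^1.246 = 0.26338
Step 4: t = t_rated * ratio^k = 10.33 * 0.26338 = 2.721 hr

2.721 hr


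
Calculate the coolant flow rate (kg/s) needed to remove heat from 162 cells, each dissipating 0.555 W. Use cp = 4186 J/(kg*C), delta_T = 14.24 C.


Q_total = 162 * 0.555 = 89.91 W
m_dot = Q_total / (cp * dT) = 89.91 / (4186 * 14.24) = 0.001508 kg/s

0.001508 kg/s


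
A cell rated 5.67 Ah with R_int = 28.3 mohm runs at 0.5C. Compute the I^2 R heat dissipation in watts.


Convert: R = 28.3 mohm = 0.0283 ohm
Step 1: I = C_rate * capacity = 0.5 * 5.67 = 2.835 A
Step 2: Q = I^2 * R = 2.835^2 * 0.0283 = 8.0372 * 0.0283 = 0.2275 W

0.2275 W


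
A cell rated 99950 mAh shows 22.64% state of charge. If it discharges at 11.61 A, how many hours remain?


Convert: C_total = 99950 mAh = 99.95 Ah
Step 1: remaining = SOC/100 * C_total = 22.64/100 * 99.95 = 22.629 Ah
Step 2: t = remaining / I = 22.629 / 11.61 = 1.949 hr

1.949 hr


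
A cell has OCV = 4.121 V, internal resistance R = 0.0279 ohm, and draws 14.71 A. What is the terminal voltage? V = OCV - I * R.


IR drop = 14.71 * 0.0279 = 0.41041 V
V = 4.121 - 0.41041 = 3.711 V

3.711 V


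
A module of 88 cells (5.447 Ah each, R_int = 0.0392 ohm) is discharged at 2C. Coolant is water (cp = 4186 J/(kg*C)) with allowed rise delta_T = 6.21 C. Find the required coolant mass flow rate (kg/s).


Step 1: I = 2 * 5.447 = 10.894 A
Step 2: Q_cell = I^2 * R = 10.894^2 * 0.0392 = 4.6522 W
Step 3: Q_total = 88 * 4.6522 = 409.39 W
Step 4: m_dot = Q_total / (cp * dT) = 409.39 / (4186 * 6.21) = 0.01575 kg/s

0.01575 kg/s


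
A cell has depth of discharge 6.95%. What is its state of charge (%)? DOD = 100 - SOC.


SOC = 100 - DOD = 100 - 6.95 = 93.05%

93.05%


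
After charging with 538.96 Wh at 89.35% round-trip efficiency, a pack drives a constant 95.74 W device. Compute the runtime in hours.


Step 1: E_discharge = eta/100 * E_charge = 89.35/100 * 538.96 = 481.56 Wh
Step 2: t = E_discharge / P = 481.56 / 95.74 = 5.030 hr

5.030 hr


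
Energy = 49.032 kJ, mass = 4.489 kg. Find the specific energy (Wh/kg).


Convert: E = 49.032 kJ = 13.62 Wh
ED = E / m = 13.62 / 4.489 = 3.034 Wh/kg

3.034 Wh/kg


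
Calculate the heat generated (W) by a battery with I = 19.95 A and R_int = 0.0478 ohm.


I^2 = 398
Q = 398 * 0.0478 = 19.02 W

19.02 W


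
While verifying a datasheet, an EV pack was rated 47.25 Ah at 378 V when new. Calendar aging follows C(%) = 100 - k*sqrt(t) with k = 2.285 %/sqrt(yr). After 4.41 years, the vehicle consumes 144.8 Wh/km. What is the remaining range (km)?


Step 1: capacity retention = 100 - 2.285 * sqrt(4.41) = 100 - 2.285 * 2.1 = 95.202%
Step 2: C_now = 47.25 * 95.202/100 = 44.983 Ah
Step 3: E_pack = V * C_now = 378 * 44.983 = 17004 Wh
Step 4: range = E_pack / consumption = 17004 / 144.8 = 117.4 km

117.4 km


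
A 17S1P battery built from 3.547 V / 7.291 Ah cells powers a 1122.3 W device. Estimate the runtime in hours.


Step 1: E_pack = Ns * V_cell * Np * C_cell = 17 * 3.547 * 1 * 7.291 = 439.64 Wh
Step 2: t = E_pack / P = 439.64 / 1122.3 = 0.3917 hr

0.3917 hr


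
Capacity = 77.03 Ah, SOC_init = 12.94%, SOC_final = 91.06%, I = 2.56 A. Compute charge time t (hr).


delta_Ah = 77.03 * (91.06 - 12.94) / 100 = 60.176 Ah
t = delta_Ah / I = 60.176 / 2.56 = 23.51 hr

23.51 hr


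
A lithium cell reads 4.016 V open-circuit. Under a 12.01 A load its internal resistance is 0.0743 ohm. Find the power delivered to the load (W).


Step 1: V_terminal = OCV - I*R = 4.016 - 12.01 * 0.0743 = 3.1237 V
Step 2: P_out = V_terminal * I = 3.1237 * 12.01 = 37.52 W

37.52 W


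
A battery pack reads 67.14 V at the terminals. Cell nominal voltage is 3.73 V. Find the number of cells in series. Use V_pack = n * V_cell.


Rearranging: n = V_pack / V_cell = 67.14 / 3.73 = 18 cells

18


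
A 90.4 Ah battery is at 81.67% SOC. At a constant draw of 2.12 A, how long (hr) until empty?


Step 1: remaining = SOC/100 * C_total = 81.67/100 * 90.4 = 73.83 Ah
Step 2: t = remaining / I = 73.83 / 2.12 = 34.83 hr

34.83 hr


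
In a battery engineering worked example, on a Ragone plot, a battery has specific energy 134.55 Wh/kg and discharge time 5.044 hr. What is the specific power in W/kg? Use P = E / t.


P_specific = E / t = 134.55 / 5.044 = 26.68 W/kg

26.68 W/kg


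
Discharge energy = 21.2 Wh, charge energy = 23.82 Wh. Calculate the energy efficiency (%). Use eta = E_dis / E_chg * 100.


eta_e = E_dis / E_chg * 100 = 21.2 / 23.82 * 100 = 89.00%

89.00%


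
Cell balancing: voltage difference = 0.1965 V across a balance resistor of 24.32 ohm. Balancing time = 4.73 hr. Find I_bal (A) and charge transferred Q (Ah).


I_bal = dV / R = 0.1965 / 24.32 = 0.0080798 A
Q = I_bal * t = 0.0080798 * 4.73 = 0.03822 Ah

I=0.0080798 A, Q=0.03822 Ah


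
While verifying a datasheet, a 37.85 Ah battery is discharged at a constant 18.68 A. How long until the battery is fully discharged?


Runtime = 37.85 Ah / 18.68 A = 2.026 hr

2.026 hr


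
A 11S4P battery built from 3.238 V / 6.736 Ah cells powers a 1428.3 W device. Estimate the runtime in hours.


Step 1: E_pack = Ns * V_cell * Np * C_cell = 11 * 3.238 * 4 * 6.736 = 959.69 Wh
Step 2: t = E_pack / P = 959.69 / 1428.3 = 0.6719 hr

0.6719 hr


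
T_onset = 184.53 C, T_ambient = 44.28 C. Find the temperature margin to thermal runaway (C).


margin = T_onset - T_ambient = 184.53 - 44.28 = 140.25 C

140.25 C


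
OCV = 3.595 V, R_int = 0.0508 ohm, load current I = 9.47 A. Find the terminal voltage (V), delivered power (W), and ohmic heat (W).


Step 1: V_terminal = OCV - I*R = 3.595 - 9.47 * 0.0508 = 3.1139 V
Step 2: P_out = V_terminal * I = 3.1139 * 9.47 = 29.49 W
Step 3: Q = I^2 * R = 9.47^2 * 0.0508 = 4.556 W

V=3.1139 V, P=29.49 W, Q=4.556 W


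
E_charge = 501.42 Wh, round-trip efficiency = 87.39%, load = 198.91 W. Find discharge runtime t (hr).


Step 1: E_discharge = eta/100 * E_charge = 87.39/100 * 501.42 = 438.19 Wh
Step 2: t = E_discharge / P = 438.19 / 198.91 = 2.203 hr

2.203 hr


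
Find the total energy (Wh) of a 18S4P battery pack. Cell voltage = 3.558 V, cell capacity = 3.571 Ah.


E = Ns * Vcell * Np * Ccell = 18 * 3.558 * 4 * 3.571 = 914.8 Wh

914.8 Wh


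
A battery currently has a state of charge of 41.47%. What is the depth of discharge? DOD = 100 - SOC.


Complement of SOC: DOD = 100% - 41.47% = 58.53%

58.53%


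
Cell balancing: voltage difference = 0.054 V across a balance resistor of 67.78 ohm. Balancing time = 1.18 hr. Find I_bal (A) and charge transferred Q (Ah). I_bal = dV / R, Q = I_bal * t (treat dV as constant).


I_bal = dV / R = 0.054 / 67.78 = 7.9670e-04 A
Q = I_bal * t = 7.9670e-04 * 1.18 = 9.401e-04 Ah

I=7.9670e-04 A, Q=9.401e-04 Ah


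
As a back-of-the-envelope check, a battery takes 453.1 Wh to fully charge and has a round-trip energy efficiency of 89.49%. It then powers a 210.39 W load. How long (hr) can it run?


Step 1: E_discharge = eta/100 * E_charge = 89.49/100 * 453.1 = 405.48 Wh
Step 2: t = E_discharge / P = 405.48 / 210.39 = 1.927 hr

1.927 hr


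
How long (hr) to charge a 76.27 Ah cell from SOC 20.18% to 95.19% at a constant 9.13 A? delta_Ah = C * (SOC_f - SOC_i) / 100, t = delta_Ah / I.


delta_Ah = 76.27 * (95.19 - 20.18) / 100 = 57.21 Ah
t = delta_Ah / I = 57.21 / 9.13 = 6.266 hr

6.266 hr


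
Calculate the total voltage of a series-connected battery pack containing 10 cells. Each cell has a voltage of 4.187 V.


With 10 cells in series at 4.187 V each, V_pack = 41.87 V

41.87 V


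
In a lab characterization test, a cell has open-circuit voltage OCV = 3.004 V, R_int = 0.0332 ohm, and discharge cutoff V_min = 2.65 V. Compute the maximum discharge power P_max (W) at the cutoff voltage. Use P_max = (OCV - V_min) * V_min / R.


dV = OCV - V_min = 0.354 V (so I_max = dV / R)
P_max = dV * V_min / R = 0.354 * 2.65 / 0.0332 = 28.26 W

28.26 W


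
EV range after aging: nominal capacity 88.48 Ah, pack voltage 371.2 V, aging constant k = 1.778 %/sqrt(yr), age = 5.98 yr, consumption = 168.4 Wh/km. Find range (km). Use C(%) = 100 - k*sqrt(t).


Step 1: capacity retention = 100 - 1.778 * sqrt(5.98) = 100 - 1.778 * 2.4454 = 95.652%
Step 2: C_now = 88.48 * 95.652/100 = 84.633 Ah
Step 3: E_pack = V * C_now = 371.2 * 84.633 = 31416 Wh
Step 4: range = E_pack / consumption = 31416 / 168.4 = 186.6 km

186.6 km


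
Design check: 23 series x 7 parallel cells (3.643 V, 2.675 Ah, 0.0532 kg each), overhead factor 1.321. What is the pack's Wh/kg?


Step 1: V_pack = 23 * 3.643 = 83.789 V
Step 2: C_pack = 7 * 2.675 = 18.725 Ah
Step 3: E_pack = V_pack * C_pack = 83.789 * 18.725 = 1568.9 Wh
Step 4: m_pack = 23 * 7 * 0.0532 * 1.321 = 11.315 kg
Step 5: ED = E_pack / m_pack = 1568.9 / 11.315 = 138.7 Wh/kg

138.7 Wh/kg


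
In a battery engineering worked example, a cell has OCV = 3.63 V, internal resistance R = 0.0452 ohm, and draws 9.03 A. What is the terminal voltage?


IR drop = 9.03 * 0.0452 = 0.40816 V
V = 3.63 - 0.40816 = 3.222 V

3.222 V


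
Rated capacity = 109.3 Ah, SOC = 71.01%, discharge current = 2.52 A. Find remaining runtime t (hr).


Step 1: remaining = SOC/100 * C_total = 71.01/100 * 109.3 = 77.614 Ah
Step 2: t = remaining / I = 77.614 / 2.52 = 30.80 hr

30.80 hr


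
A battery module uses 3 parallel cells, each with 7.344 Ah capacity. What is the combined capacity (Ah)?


Parallel capacities add: 3 * 7.344 Ah = 22.032 Ah

22.032 Ah


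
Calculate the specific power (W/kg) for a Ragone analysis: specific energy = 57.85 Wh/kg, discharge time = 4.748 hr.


Specific power = 57.85 Wh/kg / 4.748 hr = 12.18 W/kg

12.18 W/kg


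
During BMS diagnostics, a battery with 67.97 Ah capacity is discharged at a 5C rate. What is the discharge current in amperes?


At 5C: I = 5 * 67.97 Ah = 339.85 A

339.85 A


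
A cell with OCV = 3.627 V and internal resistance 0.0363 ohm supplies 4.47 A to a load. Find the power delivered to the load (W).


Step 1: V_terminal = OCV - I*R = 3.627 - 4.47 * 0.0363 = 3.4647 V
Step 2: P_out = V_terminal * I = 3.4647 * 4.47 = 15.49 W

15.49 W


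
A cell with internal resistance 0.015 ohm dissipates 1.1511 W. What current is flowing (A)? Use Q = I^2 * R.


I = sqrt(Q / R) = sqrt(1.1511 / 0.015) = sqrt(76.74) = 8.760 A

8.760 A


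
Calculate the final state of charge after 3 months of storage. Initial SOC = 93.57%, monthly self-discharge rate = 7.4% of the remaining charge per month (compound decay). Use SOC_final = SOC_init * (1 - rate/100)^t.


decay = (1 - 7.4/100)^3 = 0.79402
SOC_final = 93.57 * 0.79402 = 74.30%

74.30%


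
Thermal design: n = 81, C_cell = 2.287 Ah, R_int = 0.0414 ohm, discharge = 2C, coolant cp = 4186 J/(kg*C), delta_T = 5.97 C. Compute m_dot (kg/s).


Step 1: I = 2 * 2.287 = 4.574 A
Step 2: Q_cell = I^2 * R = 4.574^2 * 0.0414 = 0.86615 W
Step 3: Q_total = 81 * 0.86615 = 70.158 W
Step 4: m_dot = Q_total / (cp * dT) = 70.158 / (4186 * 5.97) = 0.002807 kg/s

0.002807 kg/s


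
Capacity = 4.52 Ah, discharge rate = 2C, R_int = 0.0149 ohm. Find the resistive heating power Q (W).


Step 1: I = C_rate * capacity = 2 * 4.52 = 9.04 A
Step 2: Q = I^2 * R = 9.04^2 * 0.0149 = 81.722 * 0.0149 = 1.218 W

1.218 W


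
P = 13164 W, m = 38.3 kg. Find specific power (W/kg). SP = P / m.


SP = P / m = 13164 / 38.3 = 343.7 W/kg

343.7 W/kg


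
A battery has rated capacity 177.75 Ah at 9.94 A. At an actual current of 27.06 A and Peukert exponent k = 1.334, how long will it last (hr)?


Step 1: t_rated = C / I_rated = 177.75 / 9.94 = 17.882 hr
Step 2: ratio = 9.94 / 27.06 = 0.36733
Step 3: ratio^k = 0.36733^1.334 = 0.2629
Step 4: t = t_rated * ratio^k = 17.882 * 0.2629 = 4.701 hr

4.701 hr


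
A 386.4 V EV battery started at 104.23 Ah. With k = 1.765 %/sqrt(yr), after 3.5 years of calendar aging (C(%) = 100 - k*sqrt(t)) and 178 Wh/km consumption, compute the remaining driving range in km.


Step 1: capacity retention = 100 - 1.765 * sqrt(3.5) = 100 - 1.765 * 1.8708 = 96.698%
Step 2: C_now = 104.23 * 96.698/100 = 100.79 Ah
Step 3: E_pack = V * C_now = 386.4 * 100.79 = 38945 Wh
Step 4: range = E_pack / consumption = 38945 / 178 = 218.8 km

218.8 km


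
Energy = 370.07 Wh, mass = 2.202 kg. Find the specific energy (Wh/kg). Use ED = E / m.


ED = E / m = 370.07 / 2.202 = 168.1 Wh/kg

168.1 Wh/kg


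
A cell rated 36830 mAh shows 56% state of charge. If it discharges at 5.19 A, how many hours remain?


Convert: C_total = 36830 mAh = 36.83 Ah
Step 1: remaining = SOC/100 * C_total = 56/100 * 36.83 = 20.625 Ah
Step 2: t = remaining / I = 20.625 / 5.19 = 3.974 hr

3.974 hr


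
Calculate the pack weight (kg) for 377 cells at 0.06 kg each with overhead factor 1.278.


m_pack = n * m_cell * overhead = 377 * 0.06 * 1.278 = 28.91 kg

28.91 kg


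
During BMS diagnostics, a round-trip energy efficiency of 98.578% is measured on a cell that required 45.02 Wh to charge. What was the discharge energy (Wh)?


E_dis = eta/100 * E_chg = 98.578/100 * 45.02 = 44.38 Wh

44.38 Wh


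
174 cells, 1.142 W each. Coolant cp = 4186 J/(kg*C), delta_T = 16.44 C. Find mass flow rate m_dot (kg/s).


Q_total = 174 * 1.142 = 198.71 W
m_dot = Q_total / (cp * dT) = 198.71 / (4186 * 16.44) = 0.002887 kg/s

0.002887 kg/s


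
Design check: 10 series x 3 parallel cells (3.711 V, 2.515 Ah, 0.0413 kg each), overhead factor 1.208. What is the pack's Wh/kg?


Step 1: V_pack = 10 * 3.711 = 37.11 V
Step 2: C_pack = 3 * 2.515 = 7.545 Ah
Step 3: E_pack = V_pack * C_pack = 37.11 * 7.545 = 279.99 Wh
Step 4: m_pack = 10 * 3 * 0.0413 * 1.208 = 1.4967 kg
Step 5: ED = E_pack / m_pack = 279.99 / 1.4967 = 187.1 Wh/kg

187.1 Wh/kg
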